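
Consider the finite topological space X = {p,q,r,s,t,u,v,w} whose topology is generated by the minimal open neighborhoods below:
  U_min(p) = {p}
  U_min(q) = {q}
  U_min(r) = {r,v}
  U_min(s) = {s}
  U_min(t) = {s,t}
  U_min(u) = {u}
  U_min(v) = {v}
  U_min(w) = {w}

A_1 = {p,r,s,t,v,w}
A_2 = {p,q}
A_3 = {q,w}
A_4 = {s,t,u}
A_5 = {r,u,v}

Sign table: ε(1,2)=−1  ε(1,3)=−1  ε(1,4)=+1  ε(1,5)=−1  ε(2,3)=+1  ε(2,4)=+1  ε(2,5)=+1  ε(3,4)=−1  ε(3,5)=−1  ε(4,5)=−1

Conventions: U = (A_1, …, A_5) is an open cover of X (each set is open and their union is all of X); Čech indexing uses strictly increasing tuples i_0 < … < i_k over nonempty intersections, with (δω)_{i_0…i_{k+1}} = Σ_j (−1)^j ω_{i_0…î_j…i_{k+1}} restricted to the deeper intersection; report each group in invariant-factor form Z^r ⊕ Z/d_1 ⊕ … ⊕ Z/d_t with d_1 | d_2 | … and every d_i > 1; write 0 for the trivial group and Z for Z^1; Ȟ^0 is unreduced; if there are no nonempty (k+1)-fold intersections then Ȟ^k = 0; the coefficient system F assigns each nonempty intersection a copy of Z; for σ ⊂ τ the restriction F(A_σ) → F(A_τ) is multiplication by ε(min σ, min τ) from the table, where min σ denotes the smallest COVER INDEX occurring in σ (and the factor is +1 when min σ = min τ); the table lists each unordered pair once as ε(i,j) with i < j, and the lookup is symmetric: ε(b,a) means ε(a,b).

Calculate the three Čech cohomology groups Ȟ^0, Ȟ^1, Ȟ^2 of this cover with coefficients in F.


Ȟ^0(U;F) ≅ Z, Ȟ^1(U;F) ≅ Z^2, Ȟ^2(U;F) ≅ 0

nonempty intersections:
  A12={p} A13={w} A14={s,t} A15={r,v} A23={q} A45={u}
C dims 5,6; δ0: rk 4, SNF 1^4
Ȟ^0: (5−4)−0=1 ⇒ Z
Ȟ^1: (6−0)−4=2 ⇒ Z^2
Ȟ^2: (0−0)−0=0 ⇒ 0


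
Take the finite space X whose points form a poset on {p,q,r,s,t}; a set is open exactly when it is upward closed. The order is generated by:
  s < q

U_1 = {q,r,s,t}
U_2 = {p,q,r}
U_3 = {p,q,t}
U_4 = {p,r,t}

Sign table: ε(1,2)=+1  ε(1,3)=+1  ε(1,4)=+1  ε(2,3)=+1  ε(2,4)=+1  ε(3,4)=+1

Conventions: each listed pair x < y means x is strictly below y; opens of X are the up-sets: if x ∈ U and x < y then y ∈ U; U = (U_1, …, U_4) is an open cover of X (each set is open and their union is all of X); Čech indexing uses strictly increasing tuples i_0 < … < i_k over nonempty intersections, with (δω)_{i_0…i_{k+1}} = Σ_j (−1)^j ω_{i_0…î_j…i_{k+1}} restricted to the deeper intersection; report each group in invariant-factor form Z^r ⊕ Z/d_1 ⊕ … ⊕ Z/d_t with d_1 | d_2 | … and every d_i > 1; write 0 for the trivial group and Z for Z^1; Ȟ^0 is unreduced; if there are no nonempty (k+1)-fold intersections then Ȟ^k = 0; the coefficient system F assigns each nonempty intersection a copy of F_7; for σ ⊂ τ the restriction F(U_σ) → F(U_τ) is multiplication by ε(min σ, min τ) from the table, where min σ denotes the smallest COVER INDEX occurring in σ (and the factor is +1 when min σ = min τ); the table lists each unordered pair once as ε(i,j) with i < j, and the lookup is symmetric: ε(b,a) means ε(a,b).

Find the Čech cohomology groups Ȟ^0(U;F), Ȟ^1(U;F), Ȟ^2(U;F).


Ȟ^0(U;F) ≅ Z/7, Ȟ^1(U;F) ≅ 0, Ȟ^2(U;F) ≅ Z/7

cover nerve:
  U12={q,r} U13={q,t} U14={r,t} U23={p,q} U24={p,r} U34={p,t}
  U123={q} U124={r} U134={t} U234={p}
C dims 4,6,4; δ0: rk_F7 3; δ1: rk_F7 3
Ȟ^0: (4−3)−0=1 ⇒ Z/7
Ȟ^1: (6−3)−3=0 ⇒ 0
Ȟ^2: (4−0)−3=1 ⇒ Z/7


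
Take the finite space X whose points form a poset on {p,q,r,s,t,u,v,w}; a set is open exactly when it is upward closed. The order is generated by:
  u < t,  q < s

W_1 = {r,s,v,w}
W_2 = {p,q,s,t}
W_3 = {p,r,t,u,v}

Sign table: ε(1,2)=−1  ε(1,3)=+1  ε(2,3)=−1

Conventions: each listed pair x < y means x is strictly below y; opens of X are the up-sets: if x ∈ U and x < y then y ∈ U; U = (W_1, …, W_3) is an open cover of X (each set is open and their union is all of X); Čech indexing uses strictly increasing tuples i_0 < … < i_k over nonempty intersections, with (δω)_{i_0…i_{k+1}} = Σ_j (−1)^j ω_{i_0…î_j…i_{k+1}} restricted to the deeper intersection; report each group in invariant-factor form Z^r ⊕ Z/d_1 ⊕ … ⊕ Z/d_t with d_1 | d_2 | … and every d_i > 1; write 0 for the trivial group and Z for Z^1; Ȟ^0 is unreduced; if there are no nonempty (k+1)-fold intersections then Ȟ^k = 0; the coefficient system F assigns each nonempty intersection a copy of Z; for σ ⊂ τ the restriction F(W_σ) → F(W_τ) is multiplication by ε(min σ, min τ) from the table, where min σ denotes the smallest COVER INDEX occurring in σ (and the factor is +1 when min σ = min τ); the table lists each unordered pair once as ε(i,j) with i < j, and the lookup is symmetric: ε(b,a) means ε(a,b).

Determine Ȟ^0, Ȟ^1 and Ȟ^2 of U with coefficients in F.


nonempty intersections:
  W12={s} W13={r,v} W23={p,t}
C dims 3,3; δ0: rk 2, SNF 1^2
Ȟ^0: (3−2)−0=1 ⇒ Z
Ȟ^1: (3−0)−2=1 ⇒ Z
Ȟ^2: (0−0)−0=0 ⇒ 0

Ȟ^0 ≅ Z, Ȟ^1 ≅ Z, Ȟ^2 ≅ 0


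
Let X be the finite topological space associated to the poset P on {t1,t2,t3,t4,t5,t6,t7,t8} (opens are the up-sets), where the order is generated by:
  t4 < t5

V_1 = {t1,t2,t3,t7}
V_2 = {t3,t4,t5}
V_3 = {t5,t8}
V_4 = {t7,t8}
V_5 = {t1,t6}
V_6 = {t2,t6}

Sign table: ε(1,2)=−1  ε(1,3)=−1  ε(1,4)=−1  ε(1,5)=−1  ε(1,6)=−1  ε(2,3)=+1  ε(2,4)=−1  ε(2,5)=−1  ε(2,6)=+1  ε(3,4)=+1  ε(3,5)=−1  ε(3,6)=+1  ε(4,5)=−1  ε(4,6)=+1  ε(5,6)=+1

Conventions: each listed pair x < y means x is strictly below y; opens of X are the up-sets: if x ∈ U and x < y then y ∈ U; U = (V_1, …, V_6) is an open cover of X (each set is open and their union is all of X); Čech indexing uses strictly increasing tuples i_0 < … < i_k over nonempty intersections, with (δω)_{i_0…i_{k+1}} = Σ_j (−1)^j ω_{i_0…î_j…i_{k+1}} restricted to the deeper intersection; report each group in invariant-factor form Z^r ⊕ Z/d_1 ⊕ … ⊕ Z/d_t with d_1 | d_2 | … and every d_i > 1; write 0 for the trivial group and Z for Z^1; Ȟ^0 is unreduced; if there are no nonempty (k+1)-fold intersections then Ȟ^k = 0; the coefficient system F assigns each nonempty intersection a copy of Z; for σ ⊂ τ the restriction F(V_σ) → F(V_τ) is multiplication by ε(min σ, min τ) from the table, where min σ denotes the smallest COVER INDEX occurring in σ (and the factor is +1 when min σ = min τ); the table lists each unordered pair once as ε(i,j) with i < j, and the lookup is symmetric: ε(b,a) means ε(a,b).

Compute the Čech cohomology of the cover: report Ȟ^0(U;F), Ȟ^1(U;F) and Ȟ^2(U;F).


Ȟ^0 ≅ Z, Ȟ^1 ≅ Z^2, Ȟ^2 ≅ 0

nonempty overlaps:
  V12={t3} V14={t7} V15={t1} V16={t2} V23={t5} V34={t8} V56={t6}
C dims 6,7; δ0: rk 5, SNF 1^5
degree 0: 6−5−0 = 1 → Ȟ^0 ≅ Z
degree 1: 7−0−5 = 2 → Ȟ^1 ≅ Z^2
degree 2: 0−0−0 = 0 → Ȟ^2 ≅ 0


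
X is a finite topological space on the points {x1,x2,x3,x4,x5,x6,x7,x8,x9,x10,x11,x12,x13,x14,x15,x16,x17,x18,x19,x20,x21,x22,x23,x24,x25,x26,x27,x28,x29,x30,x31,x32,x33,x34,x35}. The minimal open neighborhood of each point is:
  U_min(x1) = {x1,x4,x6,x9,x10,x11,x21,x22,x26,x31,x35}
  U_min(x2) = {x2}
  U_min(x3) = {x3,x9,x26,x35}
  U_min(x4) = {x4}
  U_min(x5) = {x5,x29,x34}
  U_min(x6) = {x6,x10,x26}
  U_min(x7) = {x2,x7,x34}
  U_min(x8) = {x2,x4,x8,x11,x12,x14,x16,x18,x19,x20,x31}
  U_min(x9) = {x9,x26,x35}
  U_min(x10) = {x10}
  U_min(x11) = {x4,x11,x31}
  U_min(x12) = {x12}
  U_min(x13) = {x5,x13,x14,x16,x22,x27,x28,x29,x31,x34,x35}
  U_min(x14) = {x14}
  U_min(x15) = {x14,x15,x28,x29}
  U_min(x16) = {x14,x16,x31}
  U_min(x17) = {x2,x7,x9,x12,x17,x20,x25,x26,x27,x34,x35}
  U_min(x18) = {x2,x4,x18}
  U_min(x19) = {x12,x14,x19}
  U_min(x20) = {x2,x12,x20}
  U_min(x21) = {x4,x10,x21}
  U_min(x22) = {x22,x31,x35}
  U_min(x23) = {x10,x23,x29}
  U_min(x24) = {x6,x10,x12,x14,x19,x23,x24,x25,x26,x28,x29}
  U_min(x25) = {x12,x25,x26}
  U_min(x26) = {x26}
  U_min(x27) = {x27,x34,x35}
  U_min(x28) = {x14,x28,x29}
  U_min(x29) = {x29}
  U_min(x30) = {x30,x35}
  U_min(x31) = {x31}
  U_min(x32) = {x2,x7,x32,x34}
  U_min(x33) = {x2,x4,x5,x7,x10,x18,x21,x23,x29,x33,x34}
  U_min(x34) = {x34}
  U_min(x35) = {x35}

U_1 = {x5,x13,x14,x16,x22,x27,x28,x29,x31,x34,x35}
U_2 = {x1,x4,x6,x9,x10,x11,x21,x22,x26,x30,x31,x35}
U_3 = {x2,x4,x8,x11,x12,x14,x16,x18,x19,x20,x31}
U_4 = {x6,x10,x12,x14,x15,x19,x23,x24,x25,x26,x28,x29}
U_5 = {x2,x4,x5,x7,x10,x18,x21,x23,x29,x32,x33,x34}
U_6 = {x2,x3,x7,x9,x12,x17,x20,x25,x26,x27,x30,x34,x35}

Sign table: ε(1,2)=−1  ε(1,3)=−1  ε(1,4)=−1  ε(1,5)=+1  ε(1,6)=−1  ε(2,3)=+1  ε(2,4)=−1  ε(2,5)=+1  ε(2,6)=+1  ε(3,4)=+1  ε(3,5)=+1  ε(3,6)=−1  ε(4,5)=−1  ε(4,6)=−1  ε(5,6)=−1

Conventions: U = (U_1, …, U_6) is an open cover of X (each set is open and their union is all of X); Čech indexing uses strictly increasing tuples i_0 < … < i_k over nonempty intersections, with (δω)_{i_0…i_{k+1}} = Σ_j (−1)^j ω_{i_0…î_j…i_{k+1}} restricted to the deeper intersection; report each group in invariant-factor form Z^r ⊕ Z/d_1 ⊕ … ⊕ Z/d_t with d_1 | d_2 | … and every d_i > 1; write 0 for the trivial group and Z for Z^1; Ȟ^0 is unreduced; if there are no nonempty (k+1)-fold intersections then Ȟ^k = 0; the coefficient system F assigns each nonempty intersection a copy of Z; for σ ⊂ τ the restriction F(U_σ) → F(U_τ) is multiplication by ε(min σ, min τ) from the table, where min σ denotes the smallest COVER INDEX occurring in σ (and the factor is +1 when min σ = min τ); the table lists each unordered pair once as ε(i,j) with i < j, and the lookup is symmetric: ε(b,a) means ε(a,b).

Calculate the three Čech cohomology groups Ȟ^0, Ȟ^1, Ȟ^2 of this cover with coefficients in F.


Ȟ^0 = 0; Ȟ^1 = Z/2; Ȟ^2 = Z

nerve simplices:
  U12={x22,x31,x35} U13={x14,x16,x31} U14={x14,x28,x29} U15={x5,x29,x34} U16={x27,x34,x35} U23={x4,x11,x31} U24={x6,x10,x26} U25={x4,x10,x21} U26={x9,x26,x30,x35} U34={x12,x14,x19} U35={x2,x4,x18} U36={x2,x12,x20} U45={x10,x23,x29} U46={x12,x25,x26} U56={x2,x7,x34}
  U123={x31} U126={x35} U134={x14} U145={x29} U156={x34} U235={x4} U245={x10} U246={x26} U346={x12} U356={x2}
C dims 6,15,10; δ0: rk 6, SNF 1^5·2; δ1: rk 9, SNF 1^9
degree 0: 6−6−0 = 0 → Ȟ^0 ≅ 0
degree 1: 15−9−6 = 0 plus torsion [2] → Ȟ^1 ≅ Z/2
degree 2: 10−0−9 = 1 → Ȟ^2 ≅ Z


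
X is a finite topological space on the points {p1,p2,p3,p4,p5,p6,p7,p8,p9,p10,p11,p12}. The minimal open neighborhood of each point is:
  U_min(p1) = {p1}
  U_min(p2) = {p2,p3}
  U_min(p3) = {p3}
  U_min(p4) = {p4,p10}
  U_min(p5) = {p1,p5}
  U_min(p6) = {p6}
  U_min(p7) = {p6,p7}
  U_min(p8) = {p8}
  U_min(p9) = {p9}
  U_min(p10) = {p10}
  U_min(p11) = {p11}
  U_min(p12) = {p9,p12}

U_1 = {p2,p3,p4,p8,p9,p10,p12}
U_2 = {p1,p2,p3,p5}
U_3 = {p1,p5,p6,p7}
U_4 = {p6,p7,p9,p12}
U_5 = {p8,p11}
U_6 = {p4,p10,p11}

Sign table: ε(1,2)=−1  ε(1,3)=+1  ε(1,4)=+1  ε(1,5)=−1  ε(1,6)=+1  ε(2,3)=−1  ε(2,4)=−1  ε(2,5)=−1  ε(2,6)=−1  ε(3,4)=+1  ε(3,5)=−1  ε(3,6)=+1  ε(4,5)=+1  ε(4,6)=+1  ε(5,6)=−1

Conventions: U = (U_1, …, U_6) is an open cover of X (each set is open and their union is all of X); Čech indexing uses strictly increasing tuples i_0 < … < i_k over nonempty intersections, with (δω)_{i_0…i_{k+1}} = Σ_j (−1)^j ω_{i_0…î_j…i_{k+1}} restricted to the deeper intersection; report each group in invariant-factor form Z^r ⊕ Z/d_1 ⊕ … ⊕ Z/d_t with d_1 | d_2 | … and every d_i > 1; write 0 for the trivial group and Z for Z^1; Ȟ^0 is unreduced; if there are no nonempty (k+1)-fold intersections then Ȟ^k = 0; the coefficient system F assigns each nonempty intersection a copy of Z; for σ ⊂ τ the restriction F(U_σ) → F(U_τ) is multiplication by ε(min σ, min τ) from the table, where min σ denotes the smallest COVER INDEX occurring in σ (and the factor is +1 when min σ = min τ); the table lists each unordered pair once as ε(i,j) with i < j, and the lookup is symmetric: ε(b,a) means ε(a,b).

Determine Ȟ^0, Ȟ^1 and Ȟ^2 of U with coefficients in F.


Ȟ^0 ≅ Z, Ȟ^1 ≅ Z^2, Ȟ^2 ≅ 0

intersection data:
  U12={p2,p3} U14={p9,p12} U15={p8} U16={p4,p10} U23={p1,p5} U34={p6,p7} U56={p11}
C dims 6,7; δ0: rk 5, SNF 1^5
Ȟ^0 = (6 − 5) − 0 = 1, so Ȟ^0 ≅ Z
Ȟ^1 = (7 − 0) − 5 = 2, so Ȟ^1 ≅ Z^2
Ȟ^2 = (0 − 0) − 0 = 0, so Ȟ^2 ≅ 0


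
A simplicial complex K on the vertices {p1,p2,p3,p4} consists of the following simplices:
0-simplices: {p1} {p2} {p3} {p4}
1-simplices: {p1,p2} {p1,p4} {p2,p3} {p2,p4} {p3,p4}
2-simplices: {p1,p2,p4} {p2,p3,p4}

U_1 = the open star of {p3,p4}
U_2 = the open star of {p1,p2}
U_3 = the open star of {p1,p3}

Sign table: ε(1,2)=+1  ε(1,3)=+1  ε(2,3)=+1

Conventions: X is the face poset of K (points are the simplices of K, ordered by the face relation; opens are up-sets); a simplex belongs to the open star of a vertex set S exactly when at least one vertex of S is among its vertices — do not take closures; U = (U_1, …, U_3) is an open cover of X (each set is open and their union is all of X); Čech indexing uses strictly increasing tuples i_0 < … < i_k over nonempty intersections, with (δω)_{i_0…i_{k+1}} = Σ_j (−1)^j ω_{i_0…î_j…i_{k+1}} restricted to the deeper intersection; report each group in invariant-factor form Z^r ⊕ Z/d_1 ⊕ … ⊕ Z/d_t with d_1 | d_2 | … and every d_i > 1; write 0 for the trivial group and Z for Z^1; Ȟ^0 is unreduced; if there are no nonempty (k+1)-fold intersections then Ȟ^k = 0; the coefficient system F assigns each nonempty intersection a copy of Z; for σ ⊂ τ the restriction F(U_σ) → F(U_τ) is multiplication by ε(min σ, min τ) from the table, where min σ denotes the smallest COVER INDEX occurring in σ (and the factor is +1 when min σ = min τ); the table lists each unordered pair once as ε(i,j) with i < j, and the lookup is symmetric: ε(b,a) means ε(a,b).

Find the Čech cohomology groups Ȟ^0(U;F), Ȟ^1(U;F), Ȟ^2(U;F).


Ȟ^0 ≅ Z, Ȟ^1 ≅ 0 and Ȟ^2 ≅ 0

nonempty intersections:
  U1={{p3},{p4},{p1,p4},{p2,p3},{p2,p4},{p3,p4},{p1,p2,p4},{p2,p3,p4}} U2={{p1},{p2},{p1,p2},{p1,p4},{p2,p3},{p2,p4},{p1,p2,p4},{p2,p3,p4}} U3={{p1},{p3},{p1,p2},{p1,p4},{p2,p3},{p3,p4},{p1,p2,p4},{p2,p3,p4}}
  U12={{p1,p4},{p2,p3},{p2,p4},{p1,p2,p4},{p2,p3,p4}} U13={{p3},{p1,p4},{p2,p3},{p3,p4},{p1,p2,p4},{p2,p3,p4}} U23={{p1},{p1,p2},{p1,p4},{p2,p3},{p1,p2,p4},{p2,p3,p4}}
  U123={{p1,p4},{p2,p3},{p1,p2,p4},{p2,p3,p4}}
C dims 3,3,1; δ0: rk 2, SNF 1^2; δ1: rk 1, SNF 1^1
Ȟ^0: (3−2)−0=1 ⇒ Z
Ȟ^1: (3−1)−2=0 ⇒ 0
Ȟ^2: (1−0)−1=0 ⇒ 0


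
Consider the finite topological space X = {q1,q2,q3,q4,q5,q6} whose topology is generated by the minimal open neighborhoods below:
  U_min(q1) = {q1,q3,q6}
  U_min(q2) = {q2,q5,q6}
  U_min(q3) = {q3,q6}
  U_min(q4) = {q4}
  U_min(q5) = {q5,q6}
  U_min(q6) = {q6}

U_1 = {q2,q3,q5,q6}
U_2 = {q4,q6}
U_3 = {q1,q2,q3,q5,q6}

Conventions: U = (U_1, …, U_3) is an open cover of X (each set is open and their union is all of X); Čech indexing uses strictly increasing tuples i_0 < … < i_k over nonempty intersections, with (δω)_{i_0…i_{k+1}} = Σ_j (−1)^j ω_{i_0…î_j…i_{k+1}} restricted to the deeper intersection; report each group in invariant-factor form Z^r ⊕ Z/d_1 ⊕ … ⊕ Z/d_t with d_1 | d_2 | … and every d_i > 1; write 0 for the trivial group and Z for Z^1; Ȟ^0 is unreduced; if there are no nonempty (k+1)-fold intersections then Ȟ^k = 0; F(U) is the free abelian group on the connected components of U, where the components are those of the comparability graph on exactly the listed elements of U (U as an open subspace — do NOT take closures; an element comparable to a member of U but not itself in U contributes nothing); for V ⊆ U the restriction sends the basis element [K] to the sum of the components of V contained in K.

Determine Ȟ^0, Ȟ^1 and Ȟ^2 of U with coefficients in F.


Ȟ^0 ≅ Z^2; Ȟ^1 ≅ 0; Ȟ^2 ≅ 0

nerve of the cover:
  U12={q6} U13={q2,q3,q5,q6} U23={q6}
  U123={q6}
components per intersection:
  U1: {q2,q3,q5,q6}
  U2: {q4} {q6}
  U3: {q1,q2,q3,q5,q6}
  U12: {q6}
  U13: {q2,q3,q5,q6}
  U23: {q6}
  U123: {q6}
C dims 4,3,1; δ0: rk 2, SNF 1^2; δ1: rk 1, SNF 1^1
Ȟ^0 = (4 − 2) − 0 = 2, so Ȟ^0 ≅ Z^2
Ȟ^1 = (3 − 1) − 2 = 0, so Ȟ^1 ≅ 0
Ȟ^2 = (1 − 0) − 1 = 0, so Ȟ^2 ≅ 0


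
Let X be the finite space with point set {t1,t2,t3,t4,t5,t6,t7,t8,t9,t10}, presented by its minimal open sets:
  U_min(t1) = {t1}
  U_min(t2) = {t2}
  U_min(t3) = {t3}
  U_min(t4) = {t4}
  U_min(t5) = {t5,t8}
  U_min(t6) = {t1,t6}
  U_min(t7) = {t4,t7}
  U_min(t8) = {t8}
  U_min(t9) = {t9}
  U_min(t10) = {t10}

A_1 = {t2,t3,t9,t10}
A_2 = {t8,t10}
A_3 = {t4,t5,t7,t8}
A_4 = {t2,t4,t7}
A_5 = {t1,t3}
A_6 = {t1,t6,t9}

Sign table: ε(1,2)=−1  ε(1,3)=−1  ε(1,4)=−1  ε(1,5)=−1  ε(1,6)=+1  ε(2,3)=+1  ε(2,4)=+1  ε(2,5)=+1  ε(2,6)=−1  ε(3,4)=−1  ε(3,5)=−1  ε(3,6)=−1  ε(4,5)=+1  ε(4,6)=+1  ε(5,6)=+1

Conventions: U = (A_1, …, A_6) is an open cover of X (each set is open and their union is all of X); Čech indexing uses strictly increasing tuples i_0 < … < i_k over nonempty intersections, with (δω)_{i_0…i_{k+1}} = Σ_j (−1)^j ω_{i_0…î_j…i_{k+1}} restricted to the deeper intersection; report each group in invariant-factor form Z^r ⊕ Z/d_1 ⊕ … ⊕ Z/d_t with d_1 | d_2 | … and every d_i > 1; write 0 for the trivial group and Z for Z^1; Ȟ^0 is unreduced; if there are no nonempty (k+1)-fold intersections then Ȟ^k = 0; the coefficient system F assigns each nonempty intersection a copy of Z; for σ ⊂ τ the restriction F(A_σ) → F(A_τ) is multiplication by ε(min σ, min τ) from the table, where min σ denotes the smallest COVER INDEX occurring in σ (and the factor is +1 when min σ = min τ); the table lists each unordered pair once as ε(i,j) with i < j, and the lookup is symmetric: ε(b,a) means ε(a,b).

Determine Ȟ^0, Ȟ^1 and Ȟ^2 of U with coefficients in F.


Ȟ^0 = 0; Ȟ^1 = Z ⊕ Z/2; Ȟ^2 = 0

nonempty overlaps:
  A12={t10} A14={t2} A15={t3} A16={t9} A23={t8} A34={t4,t7} A56={t1}
C dims 6,7; δ0: rk 6, SNF 1^5·2
degree 0: 6−6−0 = 0 → Ȟ^0 ≅ 0
degree 1: 7−0−6 = 1 plus torsion [2] → Ȟ^1 ≅ Z ⊕ Z/2
degree 2: 0−0−0 = 0 → Ȟ^2 ≅ 0


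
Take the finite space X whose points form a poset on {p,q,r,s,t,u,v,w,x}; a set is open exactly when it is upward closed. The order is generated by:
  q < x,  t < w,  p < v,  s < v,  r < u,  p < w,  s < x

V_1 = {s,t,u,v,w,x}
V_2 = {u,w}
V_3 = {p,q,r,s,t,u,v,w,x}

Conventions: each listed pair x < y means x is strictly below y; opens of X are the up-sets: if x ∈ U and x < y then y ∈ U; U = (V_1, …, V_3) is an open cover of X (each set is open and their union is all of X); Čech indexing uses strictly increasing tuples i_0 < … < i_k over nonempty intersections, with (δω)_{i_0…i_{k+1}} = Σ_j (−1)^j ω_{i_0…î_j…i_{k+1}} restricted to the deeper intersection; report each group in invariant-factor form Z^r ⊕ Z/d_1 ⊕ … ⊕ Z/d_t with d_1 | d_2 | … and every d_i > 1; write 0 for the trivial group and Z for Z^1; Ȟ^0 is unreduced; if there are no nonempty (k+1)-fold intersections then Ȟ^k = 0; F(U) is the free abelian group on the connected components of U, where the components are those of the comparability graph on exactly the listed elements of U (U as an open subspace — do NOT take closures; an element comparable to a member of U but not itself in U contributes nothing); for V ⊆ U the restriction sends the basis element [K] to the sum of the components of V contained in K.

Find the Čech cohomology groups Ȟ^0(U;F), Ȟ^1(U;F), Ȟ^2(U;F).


nerve simplices:
  V12={u,w} V13={s,t,u,v,w,x} V23={u,w}
  V123={u,w}
components per intersection:
  V1: {s,v,x} {t,w} {u}
  V2: {u} {w}
  V3: {p,q,s,t,v,w,x} {r,u}
  V12: {u} {w}
  V13: {s,v,x} {t,w} {u}
  V23: {u} {w}
  V123: {u} {w}
C dims 7,7,2; δ0: rk 5, SNF 1^5; δ1: rk 2, SNF 1^2
degree 0: 7−5−0 = 2 → Ȟ^0 ≅ Z^2
degree 1: 7−2−5 = 0 → Ȟ^1 ≅ 0
degree 2: 2−0−2 = 0 → Ȟ^2 ≅ 0

Ȟ^0 = Z^2, Ȟ^1 = 0, Ȟ^2 = 0


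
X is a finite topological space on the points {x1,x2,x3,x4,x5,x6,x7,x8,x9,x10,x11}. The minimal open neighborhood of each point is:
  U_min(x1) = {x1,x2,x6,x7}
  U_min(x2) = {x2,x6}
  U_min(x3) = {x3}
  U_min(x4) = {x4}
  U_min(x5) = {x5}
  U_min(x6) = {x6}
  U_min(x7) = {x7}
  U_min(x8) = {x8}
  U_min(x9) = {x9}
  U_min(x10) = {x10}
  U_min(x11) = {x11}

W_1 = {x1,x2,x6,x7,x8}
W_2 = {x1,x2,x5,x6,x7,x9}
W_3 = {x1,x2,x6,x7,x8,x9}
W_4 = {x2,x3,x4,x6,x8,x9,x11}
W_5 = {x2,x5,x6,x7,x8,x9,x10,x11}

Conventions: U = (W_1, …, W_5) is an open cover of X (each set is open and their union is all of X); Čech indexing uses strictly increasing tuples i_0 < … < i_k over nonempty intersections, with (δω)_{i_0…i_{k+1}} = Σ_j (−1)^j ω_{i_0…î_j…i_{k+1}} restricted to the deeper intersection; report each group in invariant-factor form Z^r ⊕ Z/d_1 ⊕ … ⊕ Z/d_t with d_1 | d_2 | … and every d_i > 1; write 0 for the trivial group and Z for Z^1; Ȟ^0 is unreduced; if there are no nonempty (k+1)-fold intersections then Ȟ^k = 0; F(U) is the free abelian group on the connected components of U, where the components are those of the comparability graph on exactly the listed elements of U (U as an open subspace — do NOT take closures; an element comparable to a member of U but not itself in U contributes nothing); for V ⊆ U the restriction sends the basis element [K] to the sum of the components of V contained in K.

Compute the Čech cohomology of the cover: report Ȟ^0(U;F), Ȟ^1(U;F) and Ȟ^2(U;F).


nerve of the cover:
  W12={x1,x2,x6,x7} W13={x1,x2,x6,x7,x8} W14={x2,x6,x8} W15={x2,x6,x7,x8} W23={x1,x2,x6,x7,x9} W24={x2,x6,x9} W25={x2,x5,x6,x7,x9} W34={x2,x6,x8,x9} W35={x2,x6,x7,x8,x9} W45={x2,x6,x8,x9,x11}
  W123={x1,x2,x6,x7} W124={x2,x6} W125={x2,x6,x7} W134={x2,x6,x8} W135={x2,x6,x7,x8} W145={x2,x6,x8} W234={x2,x6,x9} W235={x2,x6,x7,x9} W245={x2,x6,x9} W345={x2,x6,x8,x9}
  W1234={x2,x6} W1235={x2,x6,x7} W1245={x2,x6} W1345={x2,x6,x8} W2345={x2,x6,x9}
  W12345={x2,x6}
components per intersection:
  W1: {x1,x2,x6,x7} {x8}
  W2: {x1,x2,x6,x7} {x5} {x9}
  W3: {x1,x2,x6,x7} {x8} {x9}
  W4: {x2,x6} {x3} {x4} {x8} {x9} {x11}
  W5: {x2,x6} {x5} {x7} {x8} {x9} {x10} {x11}
  W12: {x1,x2,x6,x7}
  W13: {x1,x2,x6,x7} {x8}
  W14: {x2,x6} {x8}
  W15: {x2,x6} {x7} {x8}
  W23: {x1,x2,x6,x7} {x9}
  W24: {x2,x6} {x9}
  W25: {x2,x6} {x5} {x7} {x9}
  W34: {x2,x6} {x8} {x9}
  W35: {x2,x6} {x7} {x8} {x9}
  W45: {x2,x6} {x8} {x9} {x11}
  W123: {x1,x2,x6,x7}
  W124: {x2,x6}
  W125: {x2,x6} {x7}
  W134: {x2,x6} {x8}
  W135: {x2,x6} {x7} {x8}
  W145: {x2,x6} {x8}
  W234: {x2,x6} {x9}
  W235: {x2,x6} {x7} {x9}
  W245: {x2,x6} {x9}
  W345: {x2,x6} {x8} {x9}
  W1234: {x2,x6}
  W1235: {x2,x6} {x7}
  W1245: {x2,x6}
  W1345: {x2,x6} {x8}
  W2345: {x2,x6} {x9}
  W12345: {x2,x6}
C dims 21,27,21,8; δ0: rk 13, SNF 1^13; δ1: rk 14, SNF 1^14; δ2: rk 7, SNF 1^7
Ȟ^0 = (21 − 13) − 0 = 8, so Ȟ^0 ≅ Z^8
Ȟ^1 = (27 − 14) − 13 = 0, so Ȟ^1 ≅ 0
Ȟ^2 = (21 − 7) − 14 = 0, so Ȟ^2 ≅ 0

Ȟ^0(U;F) ≅ Z^8, Ȟ^1(U;F) ≅ 0, Ȟ^2(U;F) ≅ 0


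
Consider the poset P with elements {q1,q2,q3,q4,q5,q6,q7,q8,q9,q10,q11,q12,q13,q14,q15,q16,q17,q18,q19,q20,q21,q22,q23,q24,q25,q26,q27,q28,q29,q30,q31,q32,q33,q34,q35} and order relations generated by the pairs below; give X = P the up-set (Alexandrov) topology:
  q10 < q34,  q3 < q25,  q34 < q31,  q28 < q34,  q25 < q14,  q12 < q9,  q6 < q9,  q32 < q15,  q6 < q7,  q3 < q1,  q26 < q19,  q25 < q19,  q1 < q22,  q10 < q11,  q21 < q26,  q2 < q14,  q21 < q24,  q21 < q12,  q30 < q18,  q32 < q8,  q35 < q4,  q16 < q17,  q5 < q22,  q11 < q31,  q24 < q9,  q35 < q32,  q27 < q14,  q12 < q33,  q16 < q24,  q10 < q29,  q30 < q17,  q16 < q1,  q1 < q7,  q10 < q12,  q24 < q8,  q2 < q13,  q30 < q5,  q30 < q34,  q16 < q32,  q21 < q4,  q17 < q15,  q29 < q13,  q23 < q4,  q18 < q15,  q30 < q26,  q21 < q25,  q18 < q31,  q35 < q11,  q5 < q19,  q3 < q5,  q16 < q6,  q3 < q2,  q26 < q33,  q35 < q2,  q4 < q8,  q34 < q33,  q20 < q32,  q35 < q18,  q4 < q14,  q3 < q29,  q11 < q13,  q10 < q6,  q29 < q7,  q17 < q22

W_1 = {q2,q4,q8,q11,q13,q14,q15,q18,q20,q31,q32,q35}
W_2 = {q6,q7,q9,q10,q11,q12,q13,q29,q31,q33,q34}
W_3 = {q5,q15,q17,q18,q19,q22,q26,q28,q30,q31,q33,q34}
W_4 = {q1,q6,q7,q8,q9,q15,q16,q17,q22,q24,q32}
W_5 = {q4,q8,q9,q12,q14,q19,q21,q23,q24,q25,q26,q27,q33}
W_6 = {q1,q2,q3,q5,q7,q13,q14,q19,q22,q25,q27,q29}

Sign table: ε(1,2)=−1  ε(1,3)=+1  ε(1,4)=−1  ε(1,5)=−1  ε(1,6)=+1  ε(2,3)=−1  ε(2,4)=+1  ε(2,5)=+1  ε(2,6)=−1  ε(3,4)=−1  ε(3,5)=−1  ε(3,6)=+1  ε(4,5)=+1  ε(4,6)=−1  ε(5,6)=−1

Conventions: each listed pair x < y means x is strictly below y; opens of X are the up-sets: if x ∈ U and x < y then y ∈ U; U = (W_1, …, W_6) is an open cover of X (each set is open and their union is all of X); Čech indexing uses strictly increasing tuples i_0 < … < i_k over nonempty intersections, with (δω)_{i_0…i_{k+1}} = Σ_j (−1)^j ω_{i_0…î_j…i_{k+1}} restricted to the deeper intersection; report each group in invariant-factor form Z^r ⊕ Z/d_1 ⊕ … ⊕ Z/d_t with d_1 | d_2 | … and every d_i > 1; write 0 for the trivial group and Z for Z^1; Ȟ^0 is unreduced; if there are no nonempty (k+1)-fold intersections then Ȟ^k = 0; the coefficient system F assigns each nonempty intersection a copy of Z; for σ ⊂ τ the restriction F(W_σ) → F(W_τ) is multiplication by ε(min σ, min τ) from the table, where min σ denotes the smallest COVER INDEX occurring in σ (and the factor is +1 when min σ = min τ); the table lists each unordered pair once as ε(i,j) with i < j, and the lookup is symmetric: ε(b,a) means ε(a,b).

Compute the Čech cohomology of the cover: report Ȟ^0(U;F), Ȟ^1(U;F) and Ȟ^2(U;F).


Ȟ^0 ≅ Z, Ȟ^1 ≅ 0, Ȟ^2 ≅ Z/2

nerve of the cover:
  W12={q11,q13,q31} W13={q15,q18,q31} W14={q8,q15,q32} W15={q4,q8,q14} W16={q2,q13,q14} W23={q31,q33,q34} W24={q6,q7,q9} W25={q9,q12,q33} W26={q7,q13,q29} W34={q15,q17,q22} W35={q19,q26,q33} W36={q5,q19,q22} W45={q8,q9,q24} W46={q1,q7,q22} W56={q14,q19,q25,q27}
  W123={q31} W126={q13} W134={q15} W145={q8} W156={q14} W235={q33} W245={q9} W246={q7} W346={q22} W356={q19}
C dims 6,15,10; δ0: rk 5, SNF 1^5; δ1: rk 10, SNF 1^9·2
Ȟ^0 = (6 − 5) − 0 = 1, so Ȟ^0 ≅ Z
Ȟ^1 = (15 − 10) − 5 = 0, so Ȟ^1 ≅ 0
Ȟ^2 = (10 − 0) − 10 = 0 plus torsion [2], so Ȟ^2 ≅ Z/2


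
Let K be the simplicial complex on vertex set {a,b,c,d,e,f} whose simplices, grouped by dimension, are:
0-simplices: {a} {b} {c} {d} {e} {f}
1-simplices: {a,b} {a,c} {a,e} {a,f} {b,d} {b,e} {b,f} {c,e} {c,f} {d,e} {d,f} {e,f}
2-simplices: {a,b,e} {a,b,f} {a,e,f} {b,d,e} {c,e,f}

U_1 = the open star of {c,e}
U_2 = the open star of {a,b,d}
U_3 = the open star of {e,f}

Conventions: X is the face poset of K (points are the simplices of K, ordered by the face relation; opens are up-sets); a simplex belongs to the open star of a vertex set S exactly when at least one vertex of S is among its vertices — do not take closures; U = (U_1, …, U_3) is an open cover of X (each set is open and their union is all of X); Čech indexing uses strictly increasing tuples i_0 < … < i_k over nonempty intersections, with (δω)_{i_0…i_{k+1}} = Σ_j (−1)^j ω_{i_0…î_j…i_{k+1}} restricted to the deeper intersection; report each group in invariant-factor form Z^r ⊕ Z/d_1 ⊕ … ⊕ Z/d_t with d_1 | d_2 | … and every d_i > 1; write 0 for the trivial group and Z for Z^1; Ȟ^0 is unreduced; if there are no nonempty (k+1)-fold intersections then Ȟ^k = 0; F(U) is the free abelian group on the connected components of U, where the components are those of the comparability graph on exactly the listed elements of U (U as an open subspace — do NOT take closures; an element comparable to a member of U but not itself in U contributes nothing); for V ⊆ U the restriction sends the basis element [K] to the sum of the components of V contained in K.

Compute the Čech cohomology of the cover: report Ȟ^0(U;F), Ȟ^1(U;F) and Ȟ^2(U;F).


nonempty intersections:
  U1={{c},{e},{a,c},{a,e},{b,e},{c,e},{c,f},{d,e},{e,f},{a,b,e},{a,e,f},{b,d,e},{c,e,f}} U2={{a},{b},{d},{a,b},{a,c},{a,e},{a,f},{b,d},{b,e},{b,f},{d,e},{d,f},{a,b,e},{a,b,f},{a,e,f},{b,d,e}} U3={{e},{f},{a,e},{a,f},{b,e},{b,f},{c,e},{c,f},{d,e},{d,f},{e,f},{a,b,e},{a,b,f},{a,e,f},{b,d,e},{c,e,f}}
  U12={{a,c},{a,e},{b,e},{d,e},{a,b,e},{a,e,f},{b,d,e}} U13={{e},{a,e},{b,e},{c,e},{c,f},{d,e},{e,f},{a,b,e},{a,e,f},{b,d,e},{c,e,f}} U23={{a,e},{a,f},{b,e},{b,f},{d,e},{d,f},{a,b,e},{a,b,f},{a,e,f},{b,d,e}}
  U123={{a,e},{b,e},{d,e},{a,b,e},{a,e,f},{b,d,e}}
components per intersection:
  U1: {{c},{e},{a,c},{a,e},{b,e},{c,e},{c,f},{d,e},{e,f},{a,b,e},{a,e,f},{b,d,e},{c,e,f}}
  U2: {{a},{b},{d},{a,b},{a,c},{a,e},{a,f},{b,d},{b,e},{b,f},{d,e},{d,f},{a,b,e},{a,b,f},{a,e,f},{b,d,e}}
  U3: {{e},{f},{a,e},{a,f},{b,e},{b,f},{c,e},{c,f},{d,e},{d,f},{e,f},{a,b,e},{a,b,f},{a,e,f},{b,d,e},{c,e,f}}
  U12: {{a,c}} {{a,e},{b,e},{d,e},{a,b,e},{a,e,f},{b,d,e}}
  U13: {{e},{a,e},{b,e},{c,e},{c,f},{d,e},{e,f},{a,b,e},{a,e,f},{b,d,e},{c,e,f}}
  U23: {{a,e},{a,f},{b,e},{b,f},{d,e},{a,b,e},{a,b,f},{a,e,f},{b,d,e}} {{d,f}}
  U123: {{a,e},{b,e},{d,e},{a,b,e},{a,e,f},{b,d,e}}
C dims 3,5,1; δ0: rk 2, SNF 1^2; δ1: rk 1, SNF 1^1
Ȟ^0: (3−2)−0=1 ⇒ Z
Ȟ^1: (5−1)−2=2 ⇒ Z^2
Ȟ^2: (1−0)−1=0 ⇒ 0

Ȟ^0(U;F) ≅ Z, Ȟ^1(U;F) ≅ Z^2, Ȟ^2(U;F) ≅ 0


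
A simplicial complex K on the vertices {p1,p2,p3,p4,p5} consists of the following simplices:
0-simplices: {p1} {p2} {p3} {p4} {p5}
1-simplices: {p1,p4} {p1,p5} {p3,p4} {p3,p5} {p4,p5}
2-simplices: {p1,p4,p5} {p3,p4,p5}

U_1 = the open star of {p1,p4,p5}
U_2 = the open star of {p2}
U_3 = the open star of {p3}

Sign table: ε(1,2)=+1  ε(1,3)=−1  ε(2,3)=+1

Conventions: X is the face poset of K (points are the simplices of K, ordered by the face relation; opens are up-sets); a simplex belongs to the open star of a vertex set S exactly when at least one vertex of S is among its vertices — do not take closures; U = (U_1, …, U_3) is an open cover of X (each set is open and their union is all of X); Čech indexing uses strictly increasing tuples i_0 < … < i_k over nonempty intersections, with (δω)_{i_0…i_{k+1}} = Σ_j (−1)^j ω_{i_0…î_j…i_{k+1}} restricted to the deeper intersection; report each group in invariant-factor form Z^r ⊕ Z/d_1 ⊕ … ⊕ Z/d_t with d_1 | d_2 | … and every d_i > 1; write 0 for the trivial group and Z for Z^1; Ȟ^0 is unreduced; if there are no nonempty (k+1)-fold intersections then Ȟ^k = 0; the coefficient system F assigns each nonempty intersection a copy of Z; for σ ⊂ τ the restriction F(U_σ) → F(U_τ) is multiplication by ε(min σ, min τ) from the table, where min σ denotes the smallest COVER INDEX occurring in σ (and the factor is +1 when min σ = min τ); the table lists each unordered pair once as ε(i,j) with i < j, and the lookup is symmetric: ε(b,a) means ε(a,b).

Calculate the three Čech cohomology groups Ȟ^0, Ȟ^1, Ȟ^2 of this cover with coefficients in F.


nerve of the cover:
  U1={{p1},{p4},{p5},{p1,p4},{p1,p5},{p3,p4},{p3,p5},{p4,p5},{p1,p4,p5},{p3,p4,p5}} U2={{p2}} U3={{p3},{p3,p4},{p3,p5},{p3,p4,p5}}
  U13={{p3,p4},{p3,p5},{p3,p4,p5}}
C dims 3,1; δ0: rk 1, SNF 1^1
Ȟ^0 = (3 − 1) − 0 = 2, so Ȟ^0 ≅ Z^2
Ȟ^1 = (1 − 0) − 1 = 0, so Ȟ^1 ≅ 0
Ȟ^2 = (0 − 0) − 0 = 0, so Ȟ^2 ≅ 0

Ȟ^0(U;F) ≅ Z^2, Ȟ^1(U;F) ≅ 0, Ȟ^2(U;F) ≅ 0


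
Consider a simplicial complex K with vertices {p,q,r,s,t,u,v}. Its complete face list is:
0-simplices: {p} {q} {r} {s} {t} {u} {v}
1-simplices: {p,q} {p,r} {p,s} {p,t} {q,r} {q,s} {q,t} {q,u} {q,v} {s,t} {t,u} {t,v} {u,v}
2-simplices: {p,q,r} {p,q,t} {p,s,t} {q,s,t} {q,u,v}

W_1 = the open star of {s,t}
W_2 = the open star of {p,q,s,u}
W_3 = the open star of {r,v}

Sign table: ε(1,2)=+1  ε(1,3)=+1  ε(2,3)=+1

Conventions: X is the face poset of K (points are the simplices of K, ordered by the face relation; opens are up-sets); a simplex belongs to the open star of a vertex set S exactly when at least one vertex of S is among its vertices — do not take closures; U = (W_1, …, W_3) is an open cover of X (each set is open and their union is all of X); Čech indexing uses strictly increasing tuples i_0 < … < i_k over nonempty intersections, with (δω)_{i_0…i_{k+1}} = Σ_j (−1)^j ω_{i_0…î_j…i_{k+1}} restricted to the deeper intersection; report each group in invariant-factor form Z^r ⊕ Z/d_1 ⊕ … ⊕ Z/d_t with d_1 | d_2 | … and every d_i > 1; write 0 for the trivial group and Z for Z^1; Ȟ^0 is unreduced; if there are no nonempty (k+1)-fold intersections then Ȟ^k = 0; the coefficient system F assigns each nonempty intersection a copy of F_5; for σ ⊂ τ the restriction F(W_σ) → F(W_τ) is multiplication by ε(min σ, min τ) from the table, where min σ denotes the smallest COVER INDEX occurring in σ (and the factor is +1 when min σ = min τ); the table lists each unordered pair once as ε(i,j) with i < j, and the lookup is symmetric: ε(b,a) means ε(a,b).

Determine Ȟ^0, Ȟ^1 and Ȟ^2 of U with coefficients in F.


Ȟ^0 ≅ Z/5, Ȟ^1 ≅ Z/5 and Ȟ^2 ≅ 0

nerve of the cover:
  W1={{s},{t},{p,s},{p,t},{q,s},{q,t},{s,t},{t,u},{t,v},{p,q,t},{p,s,t},{q,s,t}} W2={{p},{q},{s},{u},{p,q},{p,r},{p,s},{p,t},{q,r},{q,s},{q,t},{q,u},{q,v},{s,t},{t,u},{u,v},{p,q,r},{p,q,t},{p,s,t},{q,s,t},{q,u,v}} W3={{r},{v},{p,r},{q,r},{q,v},{t,v},{u,v},{p,q,r},{q,u,v}}
  W12={{s},{p,s},{p,t},{q,s},{q,t},{s,t},{t,u},{p,q,t},{p,s,t},{q,s,t}} W13={{t,v}} W23={{p,r},{q,r},{q,v},{u,v},{p,q,r},{q,u,v}}
C dims 3,3; δ0: rk_F5 2
Ȟ^0 = (3 − 2) − 0 = 1, so Ȟ^0 ≅ Z/5
Ȟ^1 = (3 − 0) − 2 = 1, so Ȟ^1 ≅ Z/5
Ȟ^2 = (0 − 0) − 0 = 0, so Ȟ^2 ≅ 0


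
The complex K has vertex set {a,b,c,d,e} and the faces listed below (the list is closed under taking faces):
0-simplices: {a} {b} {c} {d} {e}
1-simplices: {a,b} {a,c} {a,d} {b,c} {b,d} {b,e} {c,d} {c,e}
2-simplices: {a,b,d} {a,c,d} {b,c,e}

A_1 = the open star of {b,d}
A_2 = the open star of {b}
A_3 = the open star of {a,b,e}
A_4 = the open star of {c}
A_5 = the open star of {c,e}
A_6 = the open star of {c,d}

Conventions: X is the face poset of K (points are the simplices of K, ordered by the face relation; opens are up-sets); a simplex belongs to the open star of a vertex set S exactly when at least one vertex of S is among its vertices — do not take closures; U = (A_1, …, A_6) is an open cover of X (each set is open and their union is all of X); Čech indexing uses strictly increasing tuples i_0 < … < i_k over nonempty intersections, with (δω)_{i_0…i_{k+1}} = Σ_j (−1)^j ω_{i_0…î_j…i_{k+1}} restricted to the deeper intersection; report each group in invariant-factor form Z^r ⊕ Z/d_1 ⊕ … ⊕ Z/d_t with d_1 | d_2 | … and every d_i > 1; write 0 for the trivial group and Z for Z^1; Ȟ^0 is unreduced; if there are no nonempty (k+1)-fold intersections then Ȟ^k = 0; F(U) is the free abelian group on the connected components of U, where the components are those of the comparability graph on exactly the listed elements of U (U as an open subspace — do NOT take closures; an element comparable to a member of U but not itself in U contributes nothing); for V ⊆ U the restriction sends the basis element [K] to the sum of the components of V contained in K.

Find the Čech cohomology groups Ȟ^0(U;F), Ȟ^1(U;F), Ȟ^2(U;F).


Ȟ^0(U;F) ≅ Z, Ȟ^1(U;F) ≅ Z, Ȟ^2(U;F) ≅ 0

cover nerve:
  A1={{b},{d},{a,b},{a,d},{b,c},{b,d},{b,e},{c,d},{a,b,d},{a,c,d},{b,c,e}} A2={{b},{a,b},{b,c},{b,d},{b,e},{a,b,d},{b,c,e}} A3={{a},{b},{e},{a,b},{a,c},{a,d},{b,c},{b,d},{b,e},{c,e},{a,b,d},{a,c,d},{b,c,e}} A4={{c},{a,c},{b,c},{c,d},{c,e},{a,c,d},{b,c,e}} A5={{c},{e},{a,c},{b,c},{b,e},{c,d},{c,e},{a,c,d},{b,c,e}} A6={{c},{d},{a,c},{a,d},{b,c},{b,d},{c,d},{c,e},{a,b,d},{a,c,d},{b,c,e}}
  A12={{b},{a,b},{b,c},{b,d},{b,e},{a,b,d},{b,c,e}} A13={{b},{a,b},{a,d},{b,c},{b,d},{b,e},{a,b,d},{a,c,d},{b,c,e}} A14={{b,c},{c,d},{a,c,d},{b,c,e}} A15={{b,c},{b,e},{c,d},{a,c,d},{b,c,e}} A16={{d},{a,d},{b,c},{b,d},{c,d},{a,b,d},{a,c,d},{b,c,e}} A23={{b},{a,b},{b,c},{b,d},{b,e},{a,b,d},{b,c,e}} A24={{b,c},{b,c,e}} A25={{b,c},{b,e},{b,c,e}} A26={{b,c},{b,d},{a,b,d},{b,c,e}} A34={{a,c},{b,c},{c,e},{a,c,d},{b,c,e}} A35={{e},{a,c},{b,c},{b,e},{c,e},{a,c,d},{b,c,e}} A36={{a,c},{a,d},{b,c},{b,d},{c,e},{a,b,d},{a,c,d},{b,c,e}} A45={{c},{a,c},{b,c},{c,d},{c,e},{a,c,d},{b,c,e}} A46={{c},{a,c},{b,c},{c,d},{c,e},{a,c,d},{b,c,e}} A56={{c},{a,c},{b,c},{c,d},{c,e},{a,c,d},{b,c,e}}
  A123={{b},{a,b},{b,c},{b,d},{b,e},{a,b,d},{b,c,e}} A124={{b,c},{b,c,e}} A125={{b,c},{b,e},{b,c,e}} A126={{b,c},{b,d},{a,b,d},{b,c,e}} A134={{b,c},{a,c,d},{b,c,e}} A135={{b,c},{b,e},{a,c,d},{b,c,e}} A136={{a,d},{b,c},{b,d},{a,b,d},{a,c,d},{b,c,e}} A145={{b,c},{c,d},{a,c,d},{b,c,e}} A146={{b,c},{c,d},{a,c,d},{b,c,e}} A156={{b,c},{c,d},{a,c,d},{b,c,e}} A234={{b,c},{b,c,e}} A235={{b,c},{b,e},{b,c,e}} A236={{b,c},{b,d},{a,b,d},{b,c,e}} A245={{b,c},{b,c,e}} A246={{b,c},{b,c,e}} A256={{b,c},{b,c,e}} A345={{a,c},{b,c},{c,e},{a,c,d},{b,c,e}} A346={{a,c},{b,c},{c,e},{a,c,d},{b,c,e}} A356={{a,c},{b,c},{c,e},{a,c,d},{b,c,e}} A456={{c},{a,c},{b,c},{c,d},{c,e},{a,c,d},{b,c,e}}
  A1234={{b,c},{b,c,e}} A1235={{b,c},{b,e},{b,c,e}} A1236={{b,c},{b,d},{a,b,d},{b,c,e}} A1245={{b,c},{b,c,e}} A1246={{b,c},{b,c,e}} A1256={{b,c},{b,c,e}} A1345={{b,c},{a,c,d},{b,c,e}} A1346={{b,c},{a,c,d},{b,c,e}} A1356={{b,c},{a,c,d},{b,c,e}} A1456={{b,c},{c,d},{a,c,d},{b,c,e}} A2345={{b,c},{b,c,e}} A2346={{b,c},{b,c,e}} A2356={{b,c},{b,c,e}} A2456={{b,c},{b,c,e}} A3456={{a,c},{b,c},{c,e},{a,c,d},{b,c,e}}
  A12345={{b,c},{b,c,e}} A12346={{b,c},{b,c,e}} A12356={{b,c},{b,c,e}} A12456={{b,c},{b,c,e}} A13456={{b,c},{a,c,d},{b,c,e}} A23456={{b,c},{b,c,e}}
  A123456={{b,c},{b,c,e}}
components per intersection:
  A1: {{b},{d},{a,b},{a,d},{b,c},{b,d},{b,e},{c,d},{a,b,d},{a,c,d},{b,c,e}}
  A2: {{b},{a,b},{b,c},{b,d},{b,e},{a,b,d},{b,c,e}}
  A3: {{a},{b},{e},{a,b},{a,c},{a,d},{b,c},{b,d},{b,e},{c,e},{a,b,d},{a,c,d},{b,c,e}}
  A4: {{c},{a,c},{b,c},{c,d},{c,e},{a,c,d},{b,c,e}}
  A5: {{c},{e},{a,c},{b,c},{b,e},{c,d},{c,e},{a,c,d},{b,c,e}}
  A6: {{c},{d},{a,c},{a,d},{b,c},{b,d},{c,d},{c,e},{a,b,d},{a,c,d},{b,c,e}}
  A12: {{b},{a,b},{b,c},{b,d},{b,e},{a,b,d},{b,c,e}}
  A13: {{b},{a,b},{a,d},{b,c},{b,d},{b,e},{a,b,d},{a,c,d},{b,c,e}}
  A14: {{b,c},{b,c,e}} {{c,d},{a,c,d}}
  A15: {{b,c},{b,e},{b,c,e}} {{c,d},{a,c,d}}
  A16: {{d},{a,d},{b,d},{c,d},{a,b,d},{a,c,d}} {{b,c},{b,c,e}}
  A23: {{b},{a,b},{b,c},{b,d},{b,e},{a,b,d},{b,c,e}}
  A24: {{b,c},{b,c,e}}
  A25: {{b,c},{b,e},{b,c,e}}
  A26: {{b,c},{b,c,e}} {{b,d},{a,b,d}}
  A34: {{a,c},{a,c,d}} {{b,c},{c,e},{b,c,e}}
  A35: {{e},{b,c},{b,e},{c,e},{b,c,e}} {{a,c},{a,c,d}}
  A36: {{a,c},{a,d},{b,d},{a,b,d},{a,c,d}} {{b,c},{c,e},{b,c,e}}
  A45: {{c},{a,c},{b,c},{c,d},{c,e},{a,c,d},{b,c,e}}
  A46: {{c},{a,c},{b,c},{c,d},{c,e},{a,c,d},{b,c,e}}
  A56: {{c},{a,c},{b,c},{c,d},{c,e},{a,c,d},{b,c,e}}
  A123: {{b},{a,b},{b,c},{b,d},{b,e},{a,b,d},{b,c,e}}
  A124: {{b,c},{b,c,e}}
  A125: {{b,c},{b,e},{b,c,e}}
  A126: {{b,c},{b,c,e}} {{b,d},{a,b,d}}
  A134: {{b,c},{b,c,e}} {{a,c,d}}
  A135: {{b,c},{b,e},{b,c,e}} {{a,c,d}}
  A136: {{a,d},{b,d},{a,b,d},{a,c,d}} {{b,c},{b,c,e}}
  A145: {{b,c},{b,c,e}} {{c,d},{a,c,d}}
  A146: {{b,c},{b,c,e}} {{c,d},{a,c,d}}
  A156: {{b,c},{b,c,e}} {{c,d},{a,c,d}}
  A234: {{b,c},{b,c,e}}
  A235: {{b,c},{b,e},{b,c,e}}
  A236: {{b,c},{b,c,e}} {{b,d},{a,b,d}}
  A245: {{b,c},{b,c,e}}
  A246: {{b,c},{b,c,e}}
  A256: {{b,c},{b,c,e}}
  A345: {{a,c},{a,c,d}} {{b,c},{c,e},{b,c,e}}
  A346: {{a,c},{a,c,d}} {{b,c},{c,e},{b,c,e}}
  A356: {{a,c},{a,c,d}} {{b,c},{c,e},{b,c,e}}
  A456: {{c},{a,c},{b,c},{c,d},{c,e},{a,c,d},{b,c,e}}
  A1234: {{b,c},{b,c,e}}
  A1235: {{b,c},{b,e},{b,c,e}}
  A1236: {{b,c},{b,c,e}} {{b,d},{a,b,d}}
  A1245: {{b,c},{b,c,e}}
  A1246: {{b,c},{b,c,e}}
  A1256: {{b,c},{b,c,e}}
  A1345: {{b,c},{b,c,e}} {{a,c,d}}
  A1346: {{b,c},{b,c,e}} {{a,c,d}}
  A1356: {{b,c},{b,c,e}} {{a,c,d}}
  A1456: {{b,c},{b,c,e}} {{c,d},{a,c,d}}
  A2345: {{b,c},{b,c,e}}
  A2346: {{b,c},{b,c,e}}
  A2356: {{b,c},{b,c,e}}
  A2456: {{b,c},{b,c,e}}
  A3456: {{a,c},{a,c,d}} {{b,c},{c,e},{b,c,e}}
  A12345: {{b,c},{b,c,e}}
  A12346: {{b,c},{b,c,e}}
  A12356: {{b,c},{b,c,e}}
  A12456: {{b,c},{b,c,e}}
  A13456: {{b,c},{b,c,e}} {{a,c,d}}
  A23456: {{b,c},{b,c,e}}
  A123456: {{b,c},{b,c,e}}
C dims 6,22,31,21; δ0: rk 5, SNF 1^5; δ1: rk 16, SNF 1^16; δ2: rk 15, SNF 1^15
Ȟ^0: (6−5)−0=1 ⇒ Z
Ȟ^1: (22−16)−5=1 ⇒ Z
Ȟ^2: (31−15)−16=0 ⇒ 0
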